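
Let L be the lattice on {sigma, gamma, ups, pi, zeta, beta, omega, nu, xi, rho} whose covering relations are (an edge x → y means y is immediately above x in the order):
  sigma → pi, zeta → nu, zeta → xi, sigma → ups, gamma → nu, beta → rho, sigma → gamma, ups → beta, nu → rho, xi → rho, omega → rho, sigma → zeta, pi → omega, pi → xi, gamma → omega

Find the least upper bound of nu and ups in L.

Common upper bounds of {nu, ups}: rho.
The least among these is rho.

rho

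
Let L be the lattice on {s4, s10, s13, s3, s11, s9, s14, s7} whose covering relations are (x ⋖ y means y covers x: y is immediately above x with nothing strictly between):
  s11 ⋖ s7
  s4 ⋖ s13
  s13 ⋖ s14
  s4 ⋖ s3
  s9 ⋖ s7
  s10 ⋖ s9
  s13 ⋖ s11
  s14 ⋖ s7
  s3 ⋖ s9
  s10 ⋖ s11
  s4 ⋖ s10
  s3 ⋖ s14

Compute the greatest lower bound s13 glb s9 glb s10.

s4

Common lower bounds of {s13, s9, s10}: s4.
The greatest among these is s4.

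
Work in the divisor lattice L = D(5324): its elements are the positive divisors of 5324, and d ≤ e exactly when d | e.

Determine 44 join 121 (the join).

484

In the divisibility order, the join is the least common multiple: lcm(44, 121) = 484.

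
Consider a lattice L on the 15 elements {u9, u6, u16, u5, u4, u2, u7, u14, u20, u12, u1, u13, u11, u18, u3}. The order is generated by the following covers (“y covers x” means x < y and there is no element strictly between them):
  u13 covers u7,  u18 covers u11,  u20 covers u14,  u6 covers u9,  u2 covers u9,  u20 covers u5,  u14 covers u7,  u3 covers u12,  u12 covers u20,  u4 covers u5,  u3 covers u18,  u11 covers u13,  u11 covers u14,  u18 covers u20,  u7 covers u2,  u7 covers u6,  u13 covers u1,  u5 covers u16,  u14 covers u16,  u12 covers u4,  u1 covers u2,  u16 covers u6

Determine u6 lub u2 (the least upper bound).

u7

Common upper bounds of {u6, u2}: u11, u12, u13, u14, u18, u20, u3, u7.
The least among these is u7.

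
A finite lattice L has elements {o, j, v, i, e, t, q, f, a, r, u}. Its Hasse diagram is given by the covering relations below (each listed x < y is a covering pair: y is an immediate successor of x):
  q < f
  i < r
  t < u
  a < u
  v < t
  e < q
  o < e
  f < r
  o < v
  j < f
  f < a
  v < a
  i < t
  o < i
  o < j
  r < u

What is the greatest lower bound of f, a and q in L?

q

Common lower bounds of {f, a, q}: e, o, q.
The greatest among these is q.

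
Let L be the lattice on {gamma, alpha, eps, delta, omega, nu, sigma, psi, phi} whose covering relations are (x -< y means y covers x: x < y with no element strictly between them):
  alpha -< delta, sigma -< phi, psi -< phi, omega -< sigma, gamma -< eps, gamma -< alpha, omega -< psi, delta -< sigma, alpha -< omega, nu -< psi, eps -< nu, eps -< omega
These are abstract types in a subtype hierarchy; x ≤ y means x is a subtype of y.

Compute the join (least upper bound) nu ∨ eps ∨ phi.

Common upper bounds of {nu, eps, phi}: phi.
The least among these is phi.

phi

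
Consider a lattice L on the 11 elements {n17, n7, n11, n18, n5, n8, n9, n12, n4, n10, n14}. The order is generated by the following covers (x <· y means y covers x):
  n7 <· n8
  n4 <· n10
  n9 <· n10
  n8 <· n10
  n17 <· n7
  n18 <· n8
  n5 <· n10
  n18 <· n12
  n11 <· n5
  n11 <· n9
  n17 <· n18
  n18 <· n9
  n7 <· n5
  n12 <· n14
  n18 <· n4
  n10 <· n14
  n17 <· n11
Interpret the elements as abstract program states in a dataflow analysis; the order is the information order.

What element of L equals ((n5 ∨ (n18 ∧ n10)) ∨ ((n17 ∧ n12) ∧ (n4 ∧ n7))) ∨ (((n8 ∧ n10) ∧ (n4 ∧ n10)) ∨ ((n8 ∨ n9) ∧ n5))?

n18 ∧ n10 = n18
n5 ∨ n18 = n10
n17 ∧ n12 = n17
n4 ∧ n7 = n17
n17 ∧ n17 = n17
n10 ∨ n17 = n10
n8 ∧ n10 = n8
n4 ∧ n10 = n4
n8 ∧ n4 = n18
n8 ∨ n9 = n10
n10 ∧ n5 = n5
n18 ∨ n5 = n10
n10 ∨ n10 = n10

n10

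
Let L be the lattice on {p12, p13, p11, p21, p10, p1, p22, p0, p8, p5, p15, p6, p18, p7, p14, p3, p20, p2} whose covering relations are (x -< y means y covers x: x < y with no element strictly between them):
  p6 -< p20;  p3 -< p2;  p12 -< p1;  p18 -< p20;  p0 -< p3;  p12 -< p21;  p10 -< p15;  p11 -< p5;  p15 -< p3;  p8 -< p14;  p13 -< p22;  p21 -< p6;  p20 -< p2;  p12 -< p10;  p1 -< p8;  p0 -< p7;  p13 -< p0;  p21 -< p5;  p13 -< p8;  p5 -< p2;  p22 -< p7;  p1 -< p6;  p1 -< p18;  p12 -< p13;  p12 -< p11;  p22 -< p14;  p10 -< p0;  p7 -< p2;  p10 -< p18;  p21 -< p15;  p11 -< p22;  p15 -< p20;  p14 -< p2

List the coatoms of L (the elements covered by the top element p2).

The coatoms are exactly the elements covered by p2: p14, p20, p3, p5, p7.

p14, p20, p3, p5, p7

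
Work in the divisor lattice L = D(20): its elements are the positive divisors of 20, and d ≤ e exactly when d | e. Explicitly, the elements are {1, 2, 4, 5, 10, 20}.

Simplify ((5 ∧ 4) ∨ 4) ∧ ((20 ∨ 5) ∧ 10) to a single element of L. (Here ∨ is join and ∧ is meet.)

5 ∧ 4 = 1
1 ∨ 4 = 4
20 ∨ 5 = 20
20 ∧ 10 = 10
4 ∧ 10 = 2

2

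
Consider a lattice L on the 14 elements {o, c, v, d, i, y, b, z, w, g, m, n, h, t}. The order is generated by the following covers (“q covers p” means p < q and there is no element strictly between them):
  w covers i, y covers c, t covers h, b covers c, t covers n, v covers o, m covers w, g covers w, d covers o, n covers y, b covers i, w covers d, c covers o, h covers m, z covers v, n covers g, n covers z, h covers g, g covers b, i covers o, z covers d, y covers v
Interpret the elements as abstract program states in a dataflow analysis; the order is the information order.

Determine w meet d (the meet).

d

Common lower bounds of {w, d}: d, o.
The greatest among these is d.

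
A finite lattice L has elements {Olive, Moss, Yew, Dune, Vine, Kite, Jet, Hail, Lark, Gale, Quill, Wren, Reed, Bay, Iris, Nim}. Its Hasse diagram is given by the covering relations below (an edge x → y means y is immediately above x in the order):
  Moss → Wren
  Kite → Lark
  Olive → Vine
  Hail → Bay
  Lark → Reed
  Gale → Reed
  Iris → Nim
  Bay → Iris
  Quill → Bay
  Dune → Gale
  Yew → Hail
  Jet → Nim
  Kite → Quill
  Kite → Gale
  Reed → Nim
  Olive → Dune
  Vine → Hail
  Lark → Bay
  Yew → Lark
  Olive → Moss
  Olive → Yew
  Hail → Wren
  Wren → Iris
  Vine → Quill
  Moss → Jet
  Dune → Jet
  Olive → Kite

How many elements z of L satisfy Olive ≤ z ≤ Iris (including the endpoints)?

11

The interval [Olive, Iris] = {Bay, Hail, Iris, Kite, Lark, Moss, Olive, Quill, Vine, Wren, Yew}, which has 11 elements.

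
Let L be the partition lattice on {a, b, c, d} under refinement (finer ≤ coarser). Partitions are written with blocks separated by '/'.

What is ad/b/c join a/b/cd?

acd/b

Common upper bounds of {ad/b/c, a/b/cd}: abcd, acd/b.
The least among these is acd/b.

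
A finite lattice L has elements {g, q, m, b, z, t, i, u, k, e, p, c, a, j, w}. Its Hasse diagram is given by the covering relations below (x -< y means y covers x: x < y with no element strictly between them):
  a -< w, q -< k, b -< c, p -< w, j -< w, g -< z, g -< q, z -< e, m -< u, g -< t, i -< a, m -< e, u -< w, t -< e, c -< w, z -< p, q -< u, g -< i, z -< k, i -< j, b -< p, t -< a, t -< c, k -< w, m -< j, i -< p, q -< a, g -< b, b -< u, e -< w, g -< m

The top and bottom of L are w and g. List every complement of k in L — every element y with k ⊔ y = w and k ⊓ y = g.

Need y with k ∨ y = w and k ∧ y = g.
Checking each element gives: b, c, i, j, m, t.

b, c, i, j, m, t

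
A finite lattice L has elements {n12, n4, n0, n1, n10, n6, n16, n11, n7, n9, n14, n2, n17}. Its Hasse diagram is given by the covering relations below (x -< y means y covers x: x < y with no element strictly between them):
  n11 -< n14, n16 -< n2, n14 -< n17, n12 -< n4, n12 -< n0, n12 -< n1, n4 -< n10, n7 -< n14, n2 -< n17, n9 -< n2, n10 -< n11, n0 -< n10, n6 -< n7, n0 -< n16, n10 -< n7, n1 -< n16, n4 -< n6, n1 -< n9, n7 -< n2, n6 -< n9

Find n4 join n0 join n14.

Common upper bounds of {n4, n0, n14}: n14, n17.
The least among these is n14.

n14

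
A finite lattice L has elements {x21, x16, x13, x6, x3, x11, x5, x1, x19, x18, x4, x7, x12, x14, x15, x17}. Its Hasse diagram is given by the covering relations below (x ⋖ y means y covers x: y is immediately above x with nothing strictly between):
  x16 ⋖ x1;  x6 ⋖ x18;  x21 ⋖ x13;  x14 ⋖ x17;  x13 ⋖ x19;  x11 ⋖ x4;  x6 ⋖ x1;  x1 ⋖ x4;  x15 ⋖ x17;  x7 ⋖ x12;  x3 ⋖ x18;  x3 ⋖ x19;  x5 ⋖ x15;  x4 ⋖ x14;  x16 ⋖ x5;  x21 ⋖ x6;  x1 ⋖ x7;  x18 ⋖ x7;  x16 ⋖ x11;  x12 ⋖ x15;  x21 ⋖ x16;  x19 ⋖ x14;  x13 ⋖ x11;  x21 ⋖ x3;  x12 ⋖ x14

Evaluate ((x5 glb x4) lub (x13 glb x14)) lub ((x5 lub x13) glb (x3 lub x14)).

x14

x5 ∧ x4 = x16
x13 ∧ x14 = x13
x16 ∨ x13 = x11
x5 ∨ x13 = x17
x3 ∨ x14 = x14
x17 ∧ x14 = x14
x11 ∨ x14 = x14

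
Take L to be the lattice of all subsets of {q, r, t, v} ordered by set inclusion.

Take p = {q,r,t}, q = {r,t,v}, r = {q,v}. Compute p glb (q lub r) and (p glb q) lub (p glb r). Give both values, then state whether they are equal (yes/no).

q lub r = {q,r,t,v}, so p glb (q lub r) = {q,r,t} glb {q,r,t,v} = {q,r,t}.
p glb q = {r,t} and p glb r = {q}, so (p glb q) lub (p glb r) = {r,t} lub {q} = {q,r,t}.
Equal: yes.

{q,r,t}; {q,r,t}; yes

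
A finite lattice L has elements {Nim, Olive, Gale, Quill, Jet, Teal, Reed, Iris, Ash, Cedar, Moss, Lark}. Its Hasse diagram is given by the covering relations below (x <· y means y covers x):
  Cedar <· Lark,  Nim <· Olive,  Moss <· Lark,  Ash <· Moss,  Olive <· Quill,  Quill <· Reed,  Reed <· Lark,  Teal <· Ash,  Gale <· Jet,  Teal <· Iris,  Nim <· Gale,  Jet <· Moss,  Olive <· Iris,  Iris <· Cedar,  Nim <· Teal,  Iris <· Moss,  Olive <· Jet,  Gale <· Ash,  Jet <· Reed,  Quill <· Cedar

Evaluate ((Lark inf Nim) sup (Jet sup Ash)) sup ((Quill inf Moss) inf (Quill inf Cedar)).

Moss

Lark ∧ Nim = Nim
Jet ∨ Ash = Moss
Nim ∨ Moss = Moss
Quill ∧ Moss = Olive
Quill ∧ Cedar = Quill
Olive ∧ Quill = Olive
Moss ∨ Olive = Moss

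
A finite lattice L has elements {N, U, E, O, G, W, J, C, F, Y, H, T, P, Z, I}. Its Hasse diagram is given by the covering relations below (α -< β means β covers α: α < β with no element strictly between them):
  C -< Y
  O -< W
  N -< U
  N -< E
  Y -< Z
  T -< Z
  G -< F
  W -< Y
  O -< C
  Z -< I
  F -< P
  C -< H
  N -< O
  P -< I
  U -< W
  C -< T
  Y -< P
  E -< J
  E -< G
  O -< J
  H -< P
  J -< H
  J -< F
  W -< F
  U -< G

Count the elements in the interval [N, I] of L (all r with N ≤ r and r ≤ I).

15

The interval [N, I] = {C, E, F, G, H, I, J, N, O, P, T, U, W, Y, Z}, which has 15 elements.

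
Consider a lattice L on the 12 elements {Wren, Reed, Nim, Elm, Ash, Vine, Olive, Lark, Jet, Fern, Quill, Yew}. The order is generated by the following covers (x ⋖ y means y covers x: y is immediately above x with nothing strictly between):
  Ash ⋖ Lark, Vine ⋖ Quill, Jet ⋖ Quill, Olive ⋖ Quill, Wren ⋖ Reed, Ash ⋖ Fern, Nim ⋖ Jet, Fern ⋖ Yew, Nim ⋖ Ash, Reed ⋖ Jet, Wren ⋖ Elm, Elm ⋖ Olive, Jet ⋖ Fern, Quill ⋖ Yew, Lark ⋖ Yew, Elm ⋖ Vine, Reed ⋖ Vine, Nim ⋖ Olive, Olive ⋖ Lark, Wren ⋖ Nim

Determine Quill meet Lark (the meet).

Olive

Common lower bounds of {Quill, Lark}: Elm, Nim, Olive, Wren.
The greatest among these is Olive.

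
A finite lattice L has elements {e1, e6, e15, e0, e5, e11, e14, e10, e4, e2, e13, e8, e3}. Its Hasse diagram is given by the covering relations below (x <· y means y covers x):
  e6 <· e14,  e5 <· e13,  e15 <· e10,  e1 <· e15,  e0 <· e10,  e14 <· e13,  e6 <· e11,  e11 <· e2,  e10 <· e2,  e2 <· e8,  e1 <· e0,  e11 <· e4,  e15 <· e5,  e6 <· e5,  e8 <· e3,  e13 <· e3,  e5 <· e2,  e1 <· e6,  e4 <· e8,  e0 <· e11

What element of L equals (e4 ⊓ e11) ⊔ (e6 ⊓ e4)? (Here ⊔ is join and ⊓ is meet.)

e11

e4 ∧ e11 = e11
e6 ∧ e4 = e6
e11 ∨ e6 = e11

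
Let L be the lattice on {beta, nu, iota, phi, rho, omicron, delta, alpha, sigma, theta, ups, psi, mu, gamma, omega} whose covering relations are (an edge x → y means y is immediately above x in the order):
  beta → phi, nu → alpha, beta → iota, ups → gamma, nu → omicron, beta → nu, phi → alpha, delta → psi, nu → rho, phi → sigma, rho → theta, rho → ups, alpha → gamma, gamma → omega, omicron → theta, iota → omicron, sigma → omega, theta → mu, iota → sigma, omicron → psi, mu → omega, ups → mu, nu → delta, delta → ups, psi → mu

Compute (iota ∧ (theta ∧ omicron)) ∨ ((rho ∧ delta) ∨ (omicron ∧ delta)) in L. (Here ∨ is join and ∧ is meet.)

omicron

theta ∧ omicron = omicron
iota ∧ omicron = iota
rho ∧ delta = nu
omicron ∧ delta = nu
nu ∨ nu = nu
iota ∨ nu = omicron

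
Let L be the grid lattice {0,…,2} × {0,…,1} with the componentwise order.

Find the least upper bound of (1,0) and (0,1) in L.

In a product of chains, the join is componentwise max, giving (1,1).

(1,1)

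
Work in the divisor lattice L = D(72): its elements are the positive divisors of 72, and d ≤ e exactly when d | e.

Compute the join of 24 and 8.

24

In the divisibility order, the join is the least common multiple: lcm(24, 8) = 24.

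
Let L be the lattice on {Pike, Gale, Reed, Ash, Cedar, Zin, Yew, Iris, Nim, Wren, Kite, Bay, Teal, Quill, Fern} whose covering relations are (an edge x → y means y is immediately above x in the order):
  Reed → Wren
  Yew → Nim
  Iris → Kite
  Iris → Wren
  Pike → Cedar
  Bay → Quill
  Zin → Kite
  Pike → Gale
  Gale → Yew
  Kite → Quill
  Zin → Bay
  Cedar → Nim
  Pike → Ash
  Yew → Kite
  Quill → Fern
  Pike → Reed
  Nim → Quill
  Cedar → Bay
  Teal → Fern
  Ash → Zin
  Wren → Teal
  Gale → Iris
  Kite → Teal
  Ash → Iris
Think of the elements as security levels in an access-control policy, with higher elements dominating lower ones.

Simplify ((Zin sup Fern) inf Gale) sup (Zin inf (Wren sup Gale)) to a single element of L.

Zin ∨ Fern = Fern
Fern ∧ Gale = Gale
Wren ∨ Gale = Wren
Zin ∧ Wren = Ash
Gale ∨ Ash = Iris

Iris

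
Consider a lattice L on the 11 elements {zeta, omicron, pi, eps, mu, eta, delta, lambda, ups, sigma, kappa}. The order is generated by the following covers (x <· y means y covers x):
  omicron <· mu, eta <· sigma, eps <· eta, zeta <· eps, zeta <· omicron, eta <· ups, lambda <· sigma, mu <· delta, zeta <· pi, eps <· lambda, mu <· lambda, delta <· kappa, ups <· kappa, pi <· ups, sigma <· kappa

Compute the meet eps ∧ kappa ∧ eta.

eps

Common lower bounds of {eps, kappa, eta}: eps, zeta.
The greatest among these is eps.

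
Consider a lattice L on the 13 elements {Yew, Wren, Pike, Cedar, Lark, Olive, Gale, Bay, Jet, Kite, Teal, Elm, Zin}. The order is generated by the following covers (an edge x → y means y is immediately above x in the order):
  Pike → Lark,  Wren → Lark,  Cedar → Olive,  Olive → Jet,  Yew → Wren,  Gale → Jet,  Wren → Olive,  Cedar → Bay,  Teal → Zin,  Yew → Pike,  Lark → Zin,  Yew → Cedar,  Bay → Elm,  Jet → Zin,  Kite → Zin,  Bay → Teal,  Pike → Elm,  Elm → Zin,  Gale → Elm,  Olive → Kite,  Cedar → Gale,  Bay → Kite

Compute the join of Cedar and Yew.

Cedar

Common upper bounds of {Cedar, Yew}: Bay, Cedar, Elm, Gale, Jet, Kite, Olive, Teal, Zin.
The least among these is Cedar.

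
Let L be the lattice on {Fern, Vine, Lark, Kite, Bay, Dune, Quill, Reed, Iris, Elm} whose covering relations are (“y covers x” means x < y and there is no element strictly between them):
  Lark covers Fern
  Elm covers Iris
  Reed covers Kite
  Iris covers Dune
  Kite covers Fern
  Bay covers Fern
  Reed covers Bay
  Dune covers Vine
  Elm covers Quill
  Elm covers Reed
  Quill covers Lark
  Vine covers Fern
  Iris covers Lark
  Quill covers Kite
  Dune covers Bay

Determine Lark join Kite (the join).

Quill

Common upper bounds of {Lark, Kite}: Elm, Quill.
The least among these is Quill.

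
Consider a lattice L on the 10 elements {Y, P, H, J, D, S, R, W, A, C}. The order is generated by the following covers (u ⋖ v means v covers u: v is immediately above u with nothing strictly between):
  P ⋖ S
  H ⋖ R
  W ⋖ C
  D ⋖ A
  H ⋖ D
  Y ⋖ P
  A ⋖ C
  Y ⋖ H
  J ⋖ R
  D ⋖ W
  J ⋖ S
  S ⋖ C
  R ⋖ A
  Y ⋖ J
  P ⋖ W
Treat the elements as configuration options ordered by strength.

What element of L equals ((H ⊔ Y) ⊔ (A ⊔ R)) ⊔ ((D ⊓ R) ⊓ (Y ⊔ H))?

H ∨ Y = H
A ∨ R = A
H ∨ A = A
D ∧ R = H
Y ∨ H = H
H ∧ H = H
A ∨ H = A

A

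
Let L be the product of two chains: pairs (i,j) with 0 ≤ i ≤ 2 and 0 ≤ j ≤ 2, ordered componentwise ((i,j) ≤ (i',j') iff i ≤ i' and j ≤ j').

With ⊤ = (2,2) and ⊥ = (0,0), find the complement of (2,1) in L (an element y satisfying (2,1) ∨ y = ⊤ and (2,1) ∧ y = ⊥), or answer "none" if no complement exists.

none

For every candidate y, either (2,1) ∨ y ≠ (2,2) or (2,1) ∧ y ≠ (0,0); no complement exists.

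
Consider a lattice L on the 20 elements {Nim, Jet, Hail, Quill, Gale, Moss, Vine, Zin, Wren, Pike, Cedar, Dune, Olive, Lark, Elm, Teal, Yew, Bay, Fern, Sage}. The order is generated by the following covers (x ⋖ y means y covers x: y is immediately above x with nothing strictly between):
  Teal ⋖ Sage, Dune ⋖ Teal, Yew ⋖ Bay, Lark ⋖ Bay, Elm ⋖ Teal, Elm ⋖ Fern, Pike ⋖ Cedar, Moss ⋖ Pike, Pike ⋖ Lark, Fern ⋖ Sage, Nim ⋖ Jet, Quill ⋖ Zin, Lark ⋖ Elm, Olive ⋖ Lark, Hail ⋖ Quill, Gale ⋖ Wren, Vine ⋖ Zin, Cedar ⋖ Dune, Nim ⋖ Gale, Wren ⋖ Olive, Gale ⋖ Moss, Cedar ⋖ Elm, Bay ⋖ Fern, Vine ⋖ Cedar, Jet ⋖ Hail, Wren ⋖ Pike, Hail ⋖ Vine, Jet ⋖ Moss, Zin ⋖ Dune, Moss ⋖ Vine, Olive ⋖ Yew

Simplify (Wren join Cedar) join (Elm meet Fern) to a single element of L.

Elm

Wren ∨ Cedar = Cedar
Elm ∧ Fern = Elm
Cedar ∨ Elm = Elm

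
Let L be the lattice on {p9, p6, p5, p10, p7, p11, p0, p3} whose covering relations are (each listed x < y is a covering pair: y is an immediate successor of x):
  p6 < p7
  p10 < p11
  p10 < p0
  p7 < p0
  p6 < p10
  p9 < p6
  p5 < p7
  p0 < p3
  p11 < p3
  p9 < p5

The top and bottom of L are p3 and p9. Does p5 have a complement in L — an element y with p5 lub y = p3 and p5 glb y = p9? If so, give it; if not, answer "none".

p11

Need y with p5 ∨ y = p3 and p5 ∧ y = p9.
Checking each element gives: p11.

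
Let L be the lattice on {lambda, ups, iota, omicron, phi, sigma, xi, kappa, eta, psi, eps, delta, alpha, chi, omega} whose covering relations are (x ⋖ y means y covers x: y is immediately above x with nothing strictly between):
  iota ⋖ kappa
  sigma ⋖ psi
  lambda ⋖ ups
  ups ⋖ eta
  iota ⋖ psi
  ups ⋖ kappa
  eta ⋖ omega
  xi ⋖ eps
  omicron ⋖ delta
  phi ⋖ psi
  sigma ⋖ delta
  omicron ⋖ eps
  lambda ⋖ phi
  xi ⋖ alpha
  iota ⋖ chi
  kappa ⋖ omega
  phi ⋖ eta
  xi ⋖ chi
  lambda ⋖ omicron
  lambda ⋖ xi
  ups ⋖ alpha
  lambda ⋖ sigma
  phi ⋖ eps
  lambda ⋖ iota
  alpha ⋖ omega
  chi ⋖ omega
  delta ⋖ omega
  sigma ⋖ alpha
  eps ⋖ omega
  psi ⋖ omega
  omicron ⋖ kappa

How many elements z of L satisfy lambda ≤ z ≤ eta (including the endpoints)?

The interval [lambda, eta] = {eta, lambda, phi, ups}, which has 4 elements.

4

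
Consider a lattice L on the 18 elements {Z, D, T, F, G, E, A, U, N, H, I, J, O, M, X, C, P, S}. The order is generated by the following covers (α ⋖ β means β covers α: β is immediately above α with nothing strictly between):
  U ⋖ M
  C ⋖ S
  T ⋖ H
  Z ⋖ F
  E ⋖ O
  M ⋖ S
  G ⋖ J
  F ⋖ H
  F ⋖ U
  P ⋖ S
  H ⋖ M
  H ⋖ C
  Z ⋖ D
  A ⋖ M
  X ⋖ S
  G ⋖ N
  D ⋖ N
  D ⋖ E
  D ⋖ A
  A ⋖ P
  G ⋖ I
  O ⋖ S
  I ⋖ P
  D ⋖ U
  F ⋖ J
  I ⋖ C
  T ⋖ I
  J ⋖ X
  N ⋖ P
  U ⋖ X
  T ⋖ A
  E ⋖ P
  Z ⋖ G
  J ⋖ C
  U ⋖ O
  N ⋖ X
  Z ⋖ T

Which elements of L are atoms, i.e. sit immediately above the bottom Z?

D, F, G, T

The atoms are exactly the elements that cover Z: D, F, G, T.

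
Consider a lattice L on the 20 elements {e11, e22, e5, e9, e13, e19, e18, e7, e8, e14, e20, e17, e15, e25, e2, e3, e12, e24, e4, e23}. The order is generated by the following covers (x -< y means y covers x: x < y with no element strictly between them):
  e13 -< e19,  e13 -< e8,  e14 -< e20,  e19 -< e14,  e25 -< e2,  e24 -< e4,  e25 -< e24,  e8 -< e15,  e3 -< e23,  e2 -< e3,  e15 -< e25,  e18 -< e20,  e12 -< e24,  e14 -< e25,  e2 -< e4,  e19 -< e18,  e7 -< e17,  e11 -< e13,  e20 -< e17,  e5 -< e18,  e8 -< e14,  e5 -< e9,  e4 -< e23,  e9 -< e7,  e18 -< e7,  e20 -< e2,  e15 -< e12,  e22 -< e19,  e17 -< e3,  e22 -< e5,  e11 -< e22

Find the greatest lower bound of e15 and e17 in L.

e8

Common lower bounds of {e15, e17}: e11, e13, e8.
The greatest among these is e8.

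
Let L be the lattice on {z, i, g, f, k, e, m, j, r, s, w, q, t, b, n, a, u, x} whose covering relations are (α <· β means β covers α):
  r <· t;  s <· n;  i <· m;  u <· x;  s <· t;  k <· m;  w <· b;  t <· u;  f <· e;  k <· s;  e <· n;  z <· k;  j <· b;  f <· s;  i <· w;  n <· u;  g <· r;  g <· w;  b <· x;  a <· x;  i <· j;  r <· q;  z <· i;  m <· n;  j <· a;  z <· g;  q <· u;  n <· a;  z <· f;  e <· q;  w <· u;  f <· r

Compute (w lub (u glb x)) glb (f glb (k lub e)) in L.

u ∧ x = u
w ∨ u = u
k ∨ e = n
f ∧ n = f
u ∧ f = f

f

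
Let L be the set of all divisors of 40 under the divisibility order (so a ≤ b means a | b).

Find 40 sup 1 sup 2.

In the divisibility order, the join is the least common multiple: lcm(40, 1, 2) = 40.

40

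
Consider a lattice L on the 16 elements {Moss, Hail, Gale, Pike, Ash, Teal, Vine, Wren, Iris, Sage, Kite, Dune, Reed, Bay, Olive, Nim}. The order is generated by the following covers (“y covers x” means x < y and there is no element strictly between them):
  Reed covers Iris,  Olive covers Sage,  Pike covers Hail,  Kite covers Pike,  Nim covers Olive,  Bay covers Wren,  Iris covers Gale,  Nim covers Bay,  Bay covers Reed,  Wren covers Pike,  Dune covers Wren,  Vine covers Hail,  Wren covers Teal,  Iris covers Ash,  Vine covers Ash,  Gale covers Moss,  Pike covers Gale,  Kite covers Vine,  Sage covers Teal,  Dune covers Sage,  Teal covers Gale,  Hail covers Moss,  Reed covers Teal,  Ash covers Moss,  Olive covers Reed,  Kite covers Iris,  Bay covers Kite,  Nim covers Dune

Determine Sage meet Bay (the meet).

Teal

Common lower bounds of {Sage, Bay}: Gale, Moss, Teal.
The greatest among these is Teal.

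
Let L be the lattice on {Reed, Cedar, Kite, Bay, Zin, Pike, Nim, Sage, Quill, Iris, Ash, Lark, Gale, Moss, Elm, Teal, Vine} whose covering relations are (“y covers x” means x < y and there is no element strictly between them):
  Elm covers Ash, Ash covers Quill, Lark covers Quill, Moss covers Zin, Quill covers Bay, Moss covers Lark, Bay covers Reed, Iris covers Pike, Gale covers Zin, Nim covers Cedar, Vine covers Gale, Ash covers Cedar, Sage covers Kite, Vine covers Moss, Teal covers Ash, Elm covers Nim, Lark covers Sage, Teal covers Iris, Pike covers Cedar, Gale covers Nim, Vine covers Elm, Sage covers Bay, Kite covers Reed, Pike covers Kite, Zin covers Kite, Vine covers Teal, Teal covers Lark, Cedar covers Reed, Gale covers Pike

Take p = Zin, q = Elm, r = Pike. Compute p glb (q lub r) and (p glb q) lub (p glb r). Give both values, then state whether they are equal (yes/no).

q lub r = Vine, so p glb (q lub r) = Zin glb Vine = Zin.
p glb q = Reed and p glb r = Kite, so (p glb q) lub (p glb r) = Reed lub Kite = Kite.
Equal: no.

Zin; Kite; no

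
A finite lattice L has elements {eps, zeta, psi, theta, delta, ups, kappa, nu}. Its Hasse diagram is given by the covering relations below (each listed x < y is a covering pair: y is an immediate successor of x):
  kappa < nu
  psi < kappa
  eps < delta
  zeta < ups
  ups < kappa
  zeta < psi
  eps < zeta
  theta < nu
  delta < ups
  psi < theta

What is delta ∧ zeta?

Common lower bounds of {delta, zeta}: eps.
The greatest among these is eps.

eps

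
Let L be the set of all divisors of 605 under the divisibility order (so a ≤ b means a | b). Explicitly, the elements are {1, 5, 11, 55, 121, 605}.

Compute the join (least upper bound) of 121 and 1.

Common upper bounds of {121, 1}: 121, 605.
The least among these is 121.

121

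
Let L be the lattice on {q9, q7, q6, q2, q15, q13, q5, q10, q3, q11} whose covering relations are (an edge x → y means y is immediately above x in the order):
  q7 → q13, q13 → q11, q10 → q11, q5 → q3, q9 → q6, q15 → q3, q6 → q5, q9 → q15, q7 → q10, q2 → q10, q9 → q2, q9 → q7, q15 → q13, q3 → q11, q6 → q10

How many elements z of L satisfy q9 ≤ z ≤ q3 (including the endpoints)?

The interval [q9, q3] = {q15, q3, q5, q6, q9}, which has 5 elements.

5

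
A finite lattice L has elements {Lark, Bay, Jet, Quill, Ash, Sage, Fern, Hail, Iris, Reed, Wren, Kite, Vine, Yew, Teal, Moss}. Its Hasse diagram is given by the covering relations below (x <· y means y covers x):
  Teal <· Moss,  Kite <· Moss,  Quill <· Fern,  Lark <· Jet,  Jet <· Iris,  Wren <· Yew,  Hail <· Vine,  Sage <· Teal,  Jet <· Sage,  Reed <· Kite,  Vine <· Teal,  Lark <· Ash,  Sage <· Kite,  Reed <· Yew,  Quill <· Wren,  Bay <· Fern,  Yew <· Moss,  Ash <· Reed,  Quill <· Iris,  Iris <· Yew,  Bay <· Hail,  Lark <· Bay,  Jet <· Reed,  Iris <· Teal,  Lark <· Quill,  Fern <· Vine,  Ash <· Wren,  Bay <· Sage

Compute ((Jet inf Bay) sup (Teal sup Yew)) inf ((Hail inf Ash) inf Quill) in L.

Lark

Jet ∧ Bay = Lark
Teal ∨ Yew = Moss
Lark ∨ Moss = Moss
Hail ∧ Ash = Lark
Lark ∧ Quill = Lark
Moss ∧ Lark = Lark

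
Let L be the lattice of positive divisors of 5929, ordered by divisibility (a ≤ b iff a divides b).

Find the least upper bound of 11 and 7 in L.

77

In the divisibility order, the join is the least common multiple: lcm(11, 7) = 77.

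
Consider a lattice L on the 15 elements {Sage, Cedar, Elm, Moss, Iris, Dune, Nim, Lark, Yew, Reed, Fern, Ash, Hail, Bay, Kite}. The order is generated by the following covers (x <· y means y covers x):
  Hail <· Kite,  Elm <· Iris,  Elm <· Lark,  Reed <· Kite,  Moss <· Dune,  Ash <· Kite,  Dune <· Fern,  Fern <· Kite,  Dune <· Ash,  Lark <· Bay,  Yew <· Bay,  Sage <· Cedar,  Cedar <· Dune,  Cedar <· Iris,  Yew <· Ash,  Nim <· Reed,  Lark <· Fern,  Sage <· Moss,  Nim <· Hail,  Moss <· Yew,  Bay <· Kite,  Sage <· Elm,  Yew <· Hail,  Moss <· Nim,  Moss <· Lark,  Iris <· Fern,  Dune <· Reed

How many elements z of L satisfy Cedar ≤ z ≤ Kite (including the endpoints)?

The interval [Cedar, Kite] = {Ash, Cedar, Dune, Fern, Iris, Kite, Reed}, which has 7 elements.

7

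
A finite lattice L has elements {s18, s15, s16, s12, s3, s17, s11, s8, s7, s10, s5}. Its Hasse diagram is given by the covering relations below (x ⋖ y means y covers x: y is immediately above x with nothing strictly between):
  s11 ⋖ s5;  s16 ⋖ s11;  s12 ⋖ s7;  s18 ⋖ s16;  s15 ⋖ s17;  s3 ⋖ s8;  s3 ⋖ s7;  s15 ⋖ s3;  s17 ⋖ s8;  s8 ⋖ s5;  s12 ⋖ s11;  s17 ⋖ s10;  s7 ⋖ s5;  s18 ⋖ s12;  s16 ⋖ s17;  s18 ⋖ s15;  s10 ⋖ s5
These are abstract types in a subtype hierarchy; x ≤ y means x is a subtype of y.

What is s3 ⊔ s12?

s7

Common upper bounds of {s3, s12}: s5, s7.
The least among these is s7.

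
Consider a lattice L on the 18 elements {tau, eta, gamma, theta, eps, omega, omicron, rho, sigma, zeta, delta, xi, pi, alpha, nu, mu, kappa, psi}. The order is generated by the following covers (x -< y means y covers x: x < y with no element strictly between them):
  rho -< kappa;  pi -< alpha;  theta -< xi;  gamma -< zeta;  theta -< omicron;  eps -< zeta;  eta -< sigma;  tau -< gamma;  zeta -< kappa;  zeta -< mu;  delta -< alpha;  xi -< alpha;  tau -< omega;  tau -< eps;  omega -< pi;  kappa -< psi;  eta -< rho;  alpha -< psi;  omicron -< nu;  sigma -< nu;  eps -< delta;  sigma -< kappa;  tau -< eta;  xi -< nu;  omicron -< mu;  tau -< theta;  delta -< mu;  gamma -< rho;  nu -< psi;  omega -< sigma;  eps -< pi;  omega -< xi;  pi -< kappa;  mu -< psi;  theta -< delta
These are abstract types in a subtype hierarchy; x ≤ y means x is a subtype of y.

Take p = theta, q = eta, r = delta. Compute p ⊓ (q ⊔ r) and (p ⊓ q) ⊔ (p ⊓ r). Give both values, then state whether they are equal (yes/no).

theta; theta; yes

q ⊔ r = psi, so p ⊓ (q ⊔ r) = theta ⊓ psi = theta.
p ⊓ q = tau and p ⊓ r = theta, so (p ⊓ q) ⊔ (p ⊓ r) = tau ⊔ theta = theta.
Equal: yes.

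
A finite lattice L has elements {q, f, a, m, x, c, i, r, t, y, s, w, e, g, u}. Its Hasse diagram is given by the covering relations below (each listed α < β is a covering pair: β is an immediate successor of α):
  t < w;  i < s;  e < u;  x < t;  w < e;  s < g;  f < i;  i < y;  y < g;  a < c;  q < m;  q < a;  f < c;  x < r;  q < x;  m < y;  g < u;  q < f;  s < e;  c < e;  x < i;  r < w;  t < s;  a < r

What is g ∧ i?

Common lower bounds of {g, i}: f, i, q, x.
The greatest among these is i.

i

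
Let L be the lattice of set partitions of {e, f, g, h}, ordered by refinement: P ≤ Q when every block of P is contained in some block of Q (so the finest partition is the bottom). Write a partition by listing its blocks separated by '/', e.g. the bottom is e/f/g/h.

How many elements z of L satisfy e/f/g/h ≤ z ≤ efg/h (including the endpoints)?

The interval [e/f/g/h, efg/h] = {e/f/g/h, e/fg/h, ef/g/h, efg/h, eg/f/h}, which has 5 elements.

5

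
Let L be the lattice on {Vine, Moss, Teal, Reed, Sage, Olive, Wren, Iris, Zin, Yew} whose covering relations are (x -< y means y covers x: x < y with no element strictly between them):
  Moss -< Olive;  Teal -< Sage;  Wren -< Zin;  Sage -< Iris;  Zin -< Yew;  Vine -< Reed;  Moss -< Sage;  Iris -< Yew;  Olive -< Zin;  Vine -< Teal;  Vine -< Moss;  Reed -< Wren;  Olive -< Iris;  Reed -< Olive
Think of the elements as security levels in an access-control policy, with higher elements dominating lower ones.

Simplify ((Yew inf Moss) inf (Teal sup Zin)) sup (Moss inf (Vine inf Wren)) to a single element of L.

Yew ∧ Moss = Moss
Teal ∨ Zin = Yew
Moss ∧ Yew = Moss
Vine ∧ Wren = Vine
Moss ∧ Vine = Vine
Moss ∨ Vine = Moss

Moss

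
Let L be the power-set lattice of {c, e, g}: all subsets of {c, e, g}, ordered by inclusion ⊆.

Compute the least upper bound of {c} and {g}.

{c,g}

Under ⊆, join is union: {c} ∪ {g} = {c,g}.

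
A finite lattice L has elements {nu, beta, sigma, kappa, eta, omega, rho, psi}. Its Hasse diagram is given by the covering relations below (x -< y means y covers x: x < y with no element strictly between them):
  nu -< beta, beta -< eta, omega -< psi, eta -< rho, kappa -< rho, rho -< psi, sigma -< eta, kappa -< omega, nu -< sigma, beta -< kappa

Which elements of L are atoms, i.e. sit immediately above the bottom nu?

The atoms are exactly the elements that cover nu: beta, sigma.

beta, sigma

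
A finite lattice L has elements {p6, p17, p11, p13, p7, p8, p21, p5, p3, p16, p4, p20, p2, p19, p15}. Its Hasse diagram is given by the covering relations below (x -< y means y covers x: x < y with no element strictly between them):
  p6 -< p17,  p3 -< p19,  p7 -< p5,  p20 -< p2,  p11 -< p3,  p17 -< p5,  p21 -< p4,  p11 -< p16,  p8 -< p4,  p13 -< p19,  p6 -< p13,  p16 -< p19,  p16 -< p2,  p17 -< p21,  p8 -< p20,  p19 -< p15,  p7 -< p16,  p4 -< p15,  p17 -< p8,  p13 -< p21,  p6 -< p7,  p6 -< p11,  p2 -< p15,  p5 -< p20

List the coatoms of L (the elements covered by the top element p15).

The coatoms are exactly the elements covered by p15: p19, p2, p4.

p19, p2, p4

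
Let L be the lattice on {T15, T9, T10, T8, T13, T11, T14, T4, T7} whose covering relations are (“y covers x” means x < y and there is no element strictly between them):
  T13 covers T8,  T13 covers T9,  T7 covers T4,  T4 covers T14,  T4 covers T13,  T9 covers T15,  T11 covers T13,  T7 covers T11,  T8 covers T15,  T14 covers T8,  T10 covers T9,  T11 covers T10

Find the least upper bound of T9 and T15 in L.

Common upper bounds of {T9, T15}: T10, T11, T13, T4, T7, T9.
The least among these is T9.

T9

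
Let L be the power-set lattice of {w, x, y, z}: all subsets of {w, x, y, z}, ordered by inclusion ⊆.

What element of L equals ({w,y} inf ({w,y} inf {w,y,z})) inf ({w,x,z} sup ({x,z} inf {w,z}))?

{w,y} ∧ {w,y,z} = {w,y}
{w,y} ∧ {w,y} = {w,y}
{x,z} ∧ {w,z} = {z}
{w,x,z} ∨ {z} = {w,x,z}
{w,y} ∧ {w,x,z} = {w}

{w}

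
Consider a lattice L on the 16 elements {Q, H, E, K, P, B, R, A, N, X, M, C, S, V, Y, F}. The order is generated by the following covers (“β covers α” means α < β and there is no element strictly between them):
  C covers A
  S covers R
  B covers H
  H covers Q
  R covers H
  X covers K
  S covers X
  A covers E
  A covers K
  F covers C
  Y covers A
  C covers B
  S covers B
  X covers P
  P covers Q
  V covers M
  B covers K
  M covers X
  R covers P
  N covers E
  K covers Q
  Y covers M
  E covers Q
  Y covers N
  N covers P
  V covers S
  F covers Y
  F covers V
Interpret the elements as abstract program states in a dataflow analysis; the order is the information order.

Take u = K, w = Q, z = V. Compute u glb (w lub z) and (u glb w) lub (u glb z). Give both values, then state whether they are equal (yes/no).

w lub z = V, so u glb (w lub z) = K glb V = K.
u glb w = Q and u glb z = K, so (u glb w) lub (u glb z) = Q lub K = K.
Equal: yes.

K; K; yes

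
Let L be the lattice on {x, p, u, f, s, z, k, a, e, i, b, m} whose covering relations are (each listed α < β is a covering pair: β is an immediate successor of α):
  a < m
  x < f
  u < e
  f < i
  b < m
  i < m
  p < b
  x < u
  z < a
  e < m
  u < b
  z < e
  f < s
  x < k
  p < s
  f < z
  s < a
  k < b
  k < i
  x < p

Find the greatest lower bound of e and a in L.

z

Common lower bounds of {e, a}: f, x, z.
The greatest among these is z.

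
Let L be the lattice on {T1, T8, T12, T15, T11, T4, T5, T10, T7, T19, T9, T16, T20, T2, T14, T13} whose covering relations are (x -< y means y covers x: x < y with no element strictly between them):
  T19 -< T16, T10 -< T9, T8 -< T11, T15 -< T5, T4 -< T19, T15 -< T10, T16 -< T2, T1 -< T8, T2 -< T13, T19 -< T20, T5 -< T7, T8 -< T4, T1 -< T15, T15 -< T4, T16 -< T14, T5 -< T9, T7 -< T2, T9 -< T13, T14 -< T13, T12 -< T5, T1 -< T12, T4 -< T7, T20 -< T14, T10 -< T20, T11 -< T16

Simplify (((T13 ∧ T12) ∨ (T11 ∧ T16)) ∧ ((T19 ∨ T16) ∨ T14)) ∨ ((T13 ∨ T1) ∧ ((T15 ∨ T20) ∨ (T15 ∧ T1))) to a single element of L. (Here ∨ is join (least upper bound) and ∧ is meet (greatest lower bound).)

T14

T13 ∧ T12 = T12
T11 ∧ T16 = T11
T12 ∨ T11 = T2
T19 ∨ T16 = T16
T16 ∨ T14 = T14
T2 ∧ T14 = T16
T13 ∨ T1 = T13
T15 ∨ T20 = T20
T15 ∧ T1 = T1
T20 ∨ T1 = T20
T13 ∧ T20 = T20
T16 ∨ T20 = T14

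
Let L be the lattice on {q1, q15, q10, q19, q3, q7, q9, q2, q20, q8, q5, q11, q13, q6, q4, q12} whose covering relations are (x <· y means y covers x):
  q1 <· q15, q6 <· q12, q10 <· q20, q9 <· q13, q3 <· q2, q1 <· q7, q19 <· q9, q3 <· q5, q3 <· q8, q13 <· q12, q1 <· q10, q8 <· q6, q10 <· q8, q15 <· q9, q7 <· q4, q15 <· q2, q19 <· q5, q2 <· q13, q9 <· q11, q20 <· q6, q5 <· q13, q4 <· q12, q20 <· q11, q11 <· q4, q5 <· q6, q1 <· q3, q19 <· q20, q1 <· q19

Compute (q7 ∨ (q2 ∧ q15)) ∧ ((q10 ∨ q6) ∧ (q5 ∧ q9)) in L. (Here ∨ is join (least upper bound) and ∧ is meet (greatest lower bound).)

q2 ∧ q15 = q15
q7 ∨ q15 = q4
q10 ∨ q6 = q6
q5 ∧ q9 = q19
q6 ∧ q19 = q19
q4 ∧ q19 = q19

q19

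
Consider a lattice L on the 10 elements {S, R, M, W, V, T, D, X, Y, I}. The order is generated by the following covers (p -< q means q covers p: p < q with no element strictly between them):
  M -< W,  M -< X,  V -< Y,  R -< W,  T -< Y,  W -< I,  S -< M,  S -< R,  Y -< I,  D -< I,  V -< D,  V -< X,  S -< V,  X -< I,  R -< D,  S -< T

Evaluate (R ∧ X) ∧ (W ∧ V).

R ∧ X = S
W ∧ V = S
S ∧ S = S

S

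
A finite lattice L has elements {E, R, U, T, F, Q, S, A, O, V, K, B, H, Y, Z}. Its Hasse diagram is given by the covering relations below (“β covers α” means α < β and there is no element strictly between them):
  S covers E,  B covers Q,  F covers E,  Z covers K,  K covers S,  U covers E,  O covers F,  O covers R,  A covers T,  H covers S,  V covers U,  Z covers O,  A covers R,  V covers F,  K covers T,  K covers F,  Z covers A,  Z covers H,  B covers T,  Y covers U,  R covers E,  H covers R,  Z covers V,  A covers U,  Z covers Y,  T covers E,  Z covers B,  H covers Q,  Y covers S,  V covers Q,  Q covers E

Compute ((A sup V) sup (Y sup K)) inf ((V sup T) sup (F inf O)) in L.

Z

A ∨ V = Z
Y ∨ K = Z
Z ∨ Z = Z
V ∨ T = Z
F ∧ O = F
Z ∨ F = Z
Z ∧ Z = Z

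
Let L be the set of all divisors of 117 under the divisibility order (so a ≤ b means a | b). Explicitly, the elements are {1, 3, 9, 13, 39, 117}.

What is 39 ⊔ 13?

Common upper bounds of {39, 13}: 117, 39.
The least among these is 39.

39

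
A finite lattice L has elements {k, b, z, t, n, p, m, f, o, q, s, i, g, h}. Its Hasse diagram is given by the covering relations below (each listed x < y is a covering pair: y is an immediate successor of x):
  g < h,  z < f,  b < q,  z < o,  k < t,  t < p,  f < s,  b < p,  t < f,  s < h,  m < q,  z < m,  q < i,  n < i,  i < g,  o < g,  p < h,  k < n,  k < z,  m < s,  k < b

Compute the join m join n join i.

Common upper bounds of {m, n, i}: g, h, i.
The least among these is i.

i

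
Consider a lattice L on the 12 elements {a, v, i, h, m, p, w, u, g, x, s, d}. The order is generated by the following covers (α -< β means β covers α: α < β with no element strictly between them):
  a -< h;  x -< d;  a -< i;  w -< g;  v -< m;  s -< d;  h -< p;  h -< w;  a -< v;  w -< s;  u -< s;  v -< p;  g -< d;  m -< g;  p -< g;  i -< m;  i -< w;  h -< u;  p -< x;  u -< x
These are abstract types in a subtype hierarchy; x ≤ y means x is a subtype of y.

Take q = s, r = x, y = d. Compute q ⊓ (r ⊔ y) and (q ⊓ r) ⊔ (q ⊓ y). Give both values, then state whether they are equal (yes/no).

s; s; yes

r ⊔ y = d, so q ⊓ (r ⊔ y) = s ⊓ d = s.
q ⊓ r = u and q ⊓ y = s, so (q ⊓ r) ⊔ (q ⊓ y) = u ⊔ s = s.
Equal: yes.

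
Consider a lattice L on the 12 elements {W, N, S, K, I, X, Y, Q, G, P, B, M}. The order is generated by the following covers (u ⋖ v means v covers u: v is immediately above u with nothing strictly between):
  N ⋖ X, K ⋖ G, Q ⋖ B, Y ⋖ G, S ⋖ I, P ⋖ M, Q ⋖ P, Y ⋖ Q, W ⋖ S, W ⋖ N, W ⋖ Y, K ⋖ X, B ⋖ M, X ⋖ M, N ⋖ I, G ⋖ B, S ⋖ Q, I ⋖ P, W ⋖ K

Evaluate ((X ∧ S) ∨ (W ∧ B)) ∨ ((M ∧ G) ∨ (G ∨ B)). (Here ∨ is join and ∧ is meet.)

B

X ∧ S = W
W ∧ B = W
W ∨ W = W
M ∧ G = G
G ∨ B = B
G ∨ B = B
W ∨ B = B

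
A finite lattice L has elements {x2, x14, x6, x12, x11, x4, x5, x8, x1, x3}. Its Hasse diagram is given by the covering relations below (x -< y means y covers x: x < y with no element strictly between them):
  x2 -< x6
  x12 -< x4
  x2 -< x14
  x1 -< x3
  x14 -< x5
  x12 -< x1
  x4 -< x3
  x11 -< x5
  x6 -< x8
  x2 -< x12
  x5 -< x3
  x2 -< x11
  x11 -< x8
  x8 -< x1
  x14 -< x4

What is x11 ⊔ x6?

Common upper bounds of {x11, x6}: x1, x3, x8.
The least among these is x8.

x8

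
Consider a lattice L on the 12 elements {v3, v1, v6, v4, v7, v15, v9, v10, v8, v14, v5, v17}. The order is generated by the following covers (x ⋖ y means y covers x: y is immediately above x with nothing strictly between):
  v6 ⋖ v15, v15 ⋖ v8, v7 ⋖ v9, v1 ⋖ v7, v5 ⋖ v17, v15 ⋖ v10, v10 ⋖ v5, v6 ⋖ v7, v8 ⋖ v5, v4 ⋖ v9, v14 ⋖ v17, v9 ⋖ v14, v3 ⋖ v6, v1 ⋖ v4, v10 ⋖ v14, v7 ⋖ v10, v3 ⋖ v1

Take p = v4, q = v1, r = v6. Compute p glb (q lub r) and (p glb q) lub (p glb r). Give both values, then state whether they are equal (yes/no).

v1; v1; yes

q lub r = v7, so p glb (q lub r) = v4 glb v7 = v1.
p glb q = v1 and p glb r = v3, so (p glb q) lub (p glb r) = v1 lub v3 = v1.
Equal: yes.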